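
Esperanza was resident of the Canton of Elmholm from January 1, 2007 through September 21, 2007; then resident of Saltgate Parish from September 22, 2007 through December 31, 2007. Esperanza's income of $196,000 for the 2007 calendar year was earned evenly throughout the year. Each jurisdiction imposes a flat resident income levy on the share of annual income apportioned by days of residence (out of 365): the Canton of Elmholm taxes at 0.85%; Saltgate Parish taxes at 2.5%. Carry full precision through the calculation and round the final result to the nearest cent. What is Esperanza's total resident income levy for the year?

The Canton of Elmholm, January 1 – September 21, 2007: 264 days → $196,000 × 0.85% × 264/365 = $1,204.9973
Saltgate Parish, September 22 – December 31, 2007: 101 days → $196,000 × 2.5% × 101/365 = $1,355.8904
Total = $2,560.8877

$2,560.89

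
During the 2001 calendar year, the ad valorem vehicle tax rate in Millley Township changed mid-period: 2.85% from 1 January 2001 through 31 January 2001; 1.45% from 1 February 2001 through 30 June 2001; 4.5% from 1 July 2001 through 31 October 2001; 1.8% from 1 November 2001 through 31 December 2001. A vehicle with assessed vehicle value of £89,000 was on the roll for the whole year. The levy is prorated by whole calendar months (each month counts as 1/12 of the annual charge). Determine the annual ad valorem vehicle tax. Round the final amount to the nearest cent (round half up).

£2,351.08

1 January – 31 January 2001: 1 month at 2.85% → £89,000 × 2.85% × 1/12 = £211.3750
1 February – 30 June 2001: 5 months at 1.45% → £89,000 × 1.45% × 5/12 = £537.7083
1 July – 31 October 2001: 4 months at 4.5% → £89,000 × 4.5% × 4/12 = £1,335.0000
1 November – 31 December 2001: 2 months at 1.8% → £89,000 × 1.8% × 2/12 = £267.0000
Total = £2,351.0833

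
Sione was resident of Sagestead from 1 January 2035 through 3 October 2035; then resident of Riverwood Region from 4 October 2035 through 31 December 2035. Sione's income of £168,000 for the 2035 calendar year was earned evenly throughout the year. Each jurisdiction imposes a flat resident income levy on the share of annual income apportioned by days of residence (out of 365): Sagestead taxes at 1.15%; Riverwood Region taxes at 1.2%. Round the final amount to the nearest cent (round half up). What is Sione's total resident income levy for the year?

£1,952.48

Sagestead, 1 January – 3 October 2035: 276 days → £168,000 × 1.15% × 276/365 = £1,460.9096
Riverwood Region, 4 October – 31 December 2035: 89 days → £168,000 × 1.2% × 89/365 = £491.5726
Total = £1,952.4822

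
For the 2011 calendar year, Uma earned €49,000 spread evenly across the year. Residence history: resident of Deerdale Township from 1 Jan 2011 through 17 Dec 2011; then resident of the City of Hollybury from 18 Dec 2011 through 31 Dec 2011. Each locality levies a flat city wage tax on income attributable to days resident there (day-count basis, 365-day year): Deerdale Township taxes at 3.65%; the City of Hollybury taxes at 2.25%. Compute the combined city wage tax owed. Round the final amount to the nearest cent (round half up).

Deerdale Township, 1 Jan – 17 Dec 2011: 351 days → €49,000 × 3.65% × 351/365 = €1,719.9000
The City of Hollybury, 18 Dec – 31 Dec 2011: 14 days → €49,000 × 2.25% × 14/365 = €42.2877
Total = €1,762.1877

€1,762.19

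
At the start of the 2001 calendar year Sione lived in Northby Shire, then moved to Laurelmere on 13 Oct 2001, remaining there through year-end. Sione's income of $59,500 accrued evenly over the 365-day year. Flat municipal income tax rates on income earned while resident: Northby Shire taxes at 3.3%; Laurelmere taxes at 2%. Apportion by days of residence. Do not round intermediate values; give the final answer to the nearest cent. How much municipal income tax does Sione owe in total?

$1,793.97

Northby Shire, 1 Jan – 12 Oct 2001: 285 days → $59,500 × 3.3% × 285/365 = $1,533.1438
Laurelmere, 13 Oct – 31 Dec 2001: 80 days → $59,500 × 2% × 80/365 = $260.8219
Total = $1,793.9658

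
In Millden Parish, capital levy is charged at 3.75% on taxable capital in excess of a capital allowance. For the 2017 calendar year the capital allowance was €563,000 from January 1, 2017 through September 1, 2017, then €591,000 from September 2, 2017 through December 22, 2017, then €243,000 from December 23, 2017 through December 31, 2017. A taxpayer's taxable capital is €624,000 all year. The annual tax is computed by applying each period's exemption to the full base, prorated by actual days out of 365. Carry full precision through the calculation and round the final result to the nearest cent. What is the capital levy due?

€2,261.20

January 1 – September 1, 2017: 244 days, exemption €563,000 → (€624,000 − €563,000) × 3.75% × 244/365 = €1,529.1781
September 2 – December 22, 2017: 112 days, exemption €591,000 → (€624,000 − €591,000) × 3.75% × 112/365 = €379.7260
December 23 – December 31, 2017: 9 days, exemption €243,000 → (€624,000 − €243,000) × 3.75% × 9/365 = €352.2945
Total = €2,261.1986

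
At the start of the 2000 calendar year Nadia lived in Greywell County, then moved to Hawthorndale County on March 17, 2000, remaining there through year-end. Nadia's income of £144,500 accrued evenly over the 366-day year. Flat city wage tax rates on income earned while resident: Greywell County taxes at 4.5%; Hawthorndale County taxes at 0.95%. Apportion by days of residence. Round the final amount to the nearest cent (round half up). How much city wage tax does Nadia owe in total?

£2,437.94

Greywell County, January 1 – March 16, 2000: 76 days → £144,500 × 4.5% × 76/366 = £1,350.2459
Hawthorndale County, March 17 – December 31, 2000: 290 days → £144,500 × 0.95% × 290/366 = £1,087.6981
Total = £2,437.9440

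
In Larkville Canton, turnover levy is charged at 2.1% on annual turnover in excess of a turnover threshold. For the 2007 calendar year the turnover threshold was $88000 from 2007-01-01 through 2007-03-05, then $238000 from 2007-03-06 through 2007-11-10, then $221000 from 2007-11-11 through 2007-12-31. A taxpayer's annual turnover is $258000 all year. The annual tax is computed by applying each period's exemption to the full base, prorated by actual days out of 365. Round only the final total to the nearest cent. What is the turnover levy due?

$1022.21

2007-01-01 to 2007-03-05: 64 days, exemption $88000 → ($258000 − $88000) × 2.1% × 64/365 = $625.9726
2007-03-06 to 2007-11-10: 250 days, exemption $238000 → ($258000 − $238000) × 2.1% × 250/365 = $287.6712
2007-11-11 to 2007-12-31: 51 days, exemption $221000 → ($258000 − $221000) × 2.1% × 51/365 = $108.5671
Total = $1022.2110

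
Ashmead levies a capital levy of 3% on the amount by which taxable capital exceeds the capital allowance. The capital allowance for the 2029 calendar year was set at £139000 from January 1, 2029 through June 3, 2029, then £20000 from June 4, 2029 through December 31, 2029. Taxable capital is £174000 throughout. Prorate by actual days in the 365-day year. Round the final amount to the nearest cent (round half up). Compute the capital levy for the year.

£3113.75

January 1 – June 3, 2029: 154 days, exemption £139000 → (£174000 − £139000) × 3% × 154/365 = £443.0137
June 4 – December 31, 2029: 211 days, exemption £20000 → (£174000 − £20000) × 3% × 211/365 = £2670.7397
Total = £3113.7534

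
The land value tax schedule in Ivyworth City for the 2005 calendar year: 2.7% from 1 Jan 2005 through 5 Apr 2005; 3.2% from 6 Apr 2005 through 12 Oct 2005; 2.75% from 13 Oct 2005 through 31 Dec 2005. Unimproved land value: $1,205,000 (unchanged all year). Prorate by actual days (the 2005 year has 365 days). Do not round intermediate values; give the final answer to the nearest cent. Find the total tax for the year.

1 Jan – 5 Apr 2005: 95 days at 2.7% → $1,205,000 × 2.7% × 95/365 = $8,468.0137
6 Apr – 12 Oct 2005: 190 days at 3.2% → $1,205,000 × 3.2% × 190/365 = $20,072.3288
13 Oct – 31 Dec 2005: 80 days at 2.75% → $1,205,000 × 2.75% × 80/365 = $7,263.0137
Total = $35,803.3562

$35,803.36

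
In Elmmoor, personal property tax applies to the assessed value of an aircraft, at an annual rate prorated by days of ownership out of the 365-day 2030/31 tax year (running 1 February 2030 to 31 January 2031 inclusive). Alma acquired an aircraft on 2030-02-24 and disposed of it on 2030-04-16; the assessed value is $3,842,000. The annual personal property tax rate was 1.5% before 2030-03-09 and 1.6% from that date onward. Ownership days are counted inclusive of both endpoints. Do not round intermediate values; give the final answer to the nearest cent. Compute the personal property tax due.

$8,620.82

2030-02-24 to 2030-03-08: 13 days at 1.5% → $3,842,000 × 1.5% × 13/365 = $2,052.5753
2030-03-09 to 2030-04-16: 39 days at 1.6% → $3,842,000 × 1.6% × 39/365 = $6,568.2411
Total = $8,620.8164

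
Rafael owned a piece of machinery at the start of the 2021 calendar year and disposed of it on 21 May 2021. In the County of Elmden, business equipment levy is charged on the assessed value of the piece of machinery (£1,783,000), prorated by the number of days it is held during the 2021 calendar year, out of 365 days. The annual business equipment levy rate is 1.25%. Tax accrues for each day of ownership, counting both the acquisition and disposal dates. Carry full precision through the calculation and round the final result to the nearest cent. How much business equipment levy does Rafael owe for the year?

£8,609.69

Days held (1 January – 21 May 2021): 141 out of 365
Tax = £1,783,000 × 1.25% × 141/365 = £8,609.6918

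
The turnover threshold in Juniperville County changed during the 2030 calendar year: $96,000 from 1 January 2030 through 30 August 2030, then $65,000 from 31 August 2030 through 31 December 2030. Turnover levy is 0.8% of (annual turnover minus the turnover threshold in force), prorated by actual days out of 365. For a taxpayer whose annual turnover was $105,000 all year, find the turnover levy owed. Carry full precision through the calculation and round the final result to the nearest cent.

1 January – 30 August 2030: 242 days, exemption $96,000 → ($105,000 − $96,000) × 0.8% × 242/365 = $47.7370
31 August – 31 December 2030: 123 days, exemption $65,000 → ($105,000 − $65,000) × 0.8% × 123/365 = $107.8356
Total = $155.5726

$155.57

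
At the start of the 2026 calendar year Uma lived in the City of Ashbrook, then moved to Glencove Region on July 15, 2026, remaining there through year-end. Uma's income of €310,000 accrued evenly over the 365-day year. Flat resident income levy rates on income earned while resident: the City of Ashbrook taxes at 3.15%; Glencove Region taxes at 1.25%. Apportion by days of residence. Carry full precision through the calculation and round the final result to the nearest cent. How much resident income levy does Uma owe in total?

The City of Ashbrook, January 1 – July 14, 2026: 195 days → €310,000 × 3.15% × 195/365 = €5,216.9178
Glencove Region, July 15 – December 31, 2026: 170 days → €310,000 × 1.25% × 170/365 = €1,804.7945
Total = €7,021.7123

€7,021.71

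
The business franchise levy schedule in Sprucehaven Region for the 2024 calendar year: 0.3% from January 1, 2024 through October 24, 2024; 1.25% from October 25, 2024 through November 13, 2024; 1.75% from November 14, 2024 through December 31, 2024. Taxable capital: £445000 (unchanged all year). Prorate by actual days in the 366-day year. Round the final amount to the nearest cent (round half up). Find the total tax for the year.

January 1 – October 24, 2024: 298 days at 0.3% → £445000 × 0.3% × 298/366 = £1086.9672
October 25 – November 13, 2024: 20 days at 1.25% → £445000 × 1.25% × 20/366 = £303.9617
November 14 – December 31, 2024: 48 days at 1.75% → £445000 × 1.75% × 48/366 = £1021.3115
Total = £2412.2404

£2412.24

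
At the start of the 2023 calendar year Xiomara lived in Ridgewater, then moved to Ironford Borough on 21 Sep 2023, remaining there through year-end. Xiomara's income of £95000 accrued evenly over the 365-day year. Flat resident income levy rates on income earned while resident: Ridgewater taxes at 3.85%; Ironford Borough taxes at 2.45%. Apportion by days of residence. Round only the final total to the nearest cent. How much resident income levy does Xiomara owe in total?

Ridgewater, 1 Jan – 20 Sep 2023: 263 days → £95000 × 3.85% × 263/365 = £2635.4041
Ironford Borough, 21 Sep – 31 Dec 2023: 102 days → £95000 × 2.45% × 102/365 = £650.4247
Total = £3285.8288

£3285.83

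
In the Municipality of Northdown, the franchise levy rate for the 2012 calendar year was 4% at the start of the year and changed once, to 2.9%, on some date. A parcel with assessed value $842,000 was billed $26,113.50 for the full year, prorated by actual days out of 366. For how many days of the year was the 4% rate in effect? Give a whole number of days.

67 days

Let d = days at the first rate; then 366 − d days at the second rate.
$842,000 × [4%·d + 2.9%·(366−d)] / 366 = $26,113.50
Solving gives d = 67, so the new rate took effect on 8 Mar 2012.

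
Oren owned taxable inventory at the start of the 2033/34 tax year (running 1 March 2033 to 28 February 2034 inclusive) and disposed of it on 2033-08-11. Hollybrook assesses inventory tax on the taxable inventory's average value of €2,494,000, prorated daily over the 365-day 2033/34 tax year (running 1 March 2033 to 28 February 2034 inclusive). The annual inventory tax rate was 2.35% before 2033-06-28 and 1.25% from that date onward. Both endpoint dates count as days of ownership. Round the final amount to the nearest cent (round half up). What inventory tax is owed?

€22,951.63

2033-03-01 to 2033-06-27: 119 days at 2.35% → €2,494,000 × 2.35% × 119/365 = €19,108.1397
2033-06-28 to 2033-08-11: 45 days at 1.25% → €2,494,000 × 1.25% × 45/365 = €3,843.4932
Total = €22,951.6329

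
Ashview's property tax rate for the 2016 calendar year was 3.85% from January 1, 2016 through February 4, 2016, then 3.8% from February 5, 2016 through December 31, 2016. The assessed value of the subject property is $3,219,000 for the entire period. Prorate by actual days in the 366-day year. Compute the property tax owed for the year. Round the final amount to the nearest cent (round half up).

$122,475.91

January 1 – February 4, 2016: 35 days at 3.85% → $3,219,000 × 3.85% × 35/366 = $11,851.3730
February 5 – December 31, 2016: 331 days at 3.8% → $3,219,000 × 3.8% × 331/366 = $110,624.5410
Total = $122,475.9139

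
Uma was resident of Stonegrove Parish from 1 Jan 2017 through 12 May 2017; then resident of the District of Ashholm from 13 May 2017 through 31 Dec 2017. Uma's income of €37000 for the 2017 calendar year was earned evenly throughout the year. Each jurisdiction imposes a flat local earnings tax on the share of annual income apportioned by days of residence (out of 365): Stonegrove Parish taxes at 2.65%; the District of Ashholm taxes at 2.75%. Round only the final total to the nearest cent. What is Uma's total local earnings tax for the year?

€1004.12

Stonegrove Parish, 1 Jan – 12 May 2017: 132 days → €37000 × 2.65% × 132/365 = €354.5918
The District of Ashholm, 13 May – 31 Dec 2017: 233 days → €37000 × 2.75% × 233/365 = €649.5274
Total = €1004.1192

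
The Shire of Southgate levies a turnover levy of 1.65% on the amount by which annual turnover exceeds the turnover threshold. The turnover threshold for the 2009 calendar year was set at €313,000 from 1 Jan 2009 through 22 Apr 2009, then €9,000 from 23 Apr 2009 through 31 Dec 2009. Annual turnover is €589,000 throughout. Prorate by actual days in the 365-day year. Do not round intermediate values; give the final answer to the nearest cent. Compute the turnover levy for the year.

€8,030.84

1 Jan – 22 Apr 2009: 112 days, exemption €313,000 → (€589,000 − €313,000) × 1.65% × 112/365 = €1,397.3918
23 Apr – 31 Dec 2009: 253 days, exemption €9,000 → (€589,000 − €9,000) × 1.65% × 253/365 = €6,633.4521
Total = €8,030.8438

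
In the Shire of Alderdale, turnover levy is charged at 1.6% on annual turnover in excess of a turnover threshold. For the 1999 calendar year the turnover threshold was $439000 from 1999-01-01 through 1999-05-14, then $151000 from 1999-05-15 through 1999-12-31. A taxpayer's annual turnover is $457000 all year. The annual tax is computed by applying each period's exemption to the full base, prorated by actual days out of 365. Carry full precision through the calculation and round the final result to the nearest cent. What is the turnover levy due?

$3204.30

1999-01-01 to 1999-05-14: 134 days, exemption $439000 → ($457000 − $439000) × 1.6% × 134/365 = $105.7315
1999-05-15 to 1999-12-31: 231 days, exemption $151000 → ($457000 − $151000) × 1.6% × 231/365 = $3098.5644
Total = $3204.2959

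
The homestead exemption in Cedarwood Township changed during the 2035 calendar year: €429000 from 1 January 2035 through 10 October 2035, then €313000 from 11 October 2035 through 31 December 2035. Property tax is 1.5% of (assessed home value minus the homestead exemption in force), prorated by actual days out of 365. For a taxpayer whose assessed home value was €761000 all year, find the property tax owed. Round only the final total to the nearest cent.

€5370.90

1 January – 10 October 2035: 283 days, exemption €429000 → (€761000 − €429000) × 1.5% × 283/365 = €3861.2055
11 October – 31 December 2035: 82 days, exemption €313000 → (€761000 − €313000) × 1.5% × 82/365 = €1509.6986
Total = €5370.9041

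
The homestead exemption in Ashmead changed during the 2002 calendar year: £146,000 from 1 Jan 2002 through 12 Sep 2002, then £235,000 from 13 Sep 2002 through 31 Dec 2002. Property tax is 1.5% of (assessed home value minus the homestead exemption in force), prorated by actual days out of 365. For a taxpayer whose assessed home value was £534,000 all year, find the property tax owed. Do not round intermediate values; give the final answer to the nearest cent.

£5,417.67

1 Jan – 12 Sep 2002: 255 days, exemption £146,000 → (£534,000 − £146,000) × 1.5% × 255/365 = £4,066.0274
13 Sep – 31 Dec 2002: 110 days, exemption £235,000 → (£534,000 − £235,000) × 1.5% × 110/365 = £1,351.6438
Total = £5,417.6712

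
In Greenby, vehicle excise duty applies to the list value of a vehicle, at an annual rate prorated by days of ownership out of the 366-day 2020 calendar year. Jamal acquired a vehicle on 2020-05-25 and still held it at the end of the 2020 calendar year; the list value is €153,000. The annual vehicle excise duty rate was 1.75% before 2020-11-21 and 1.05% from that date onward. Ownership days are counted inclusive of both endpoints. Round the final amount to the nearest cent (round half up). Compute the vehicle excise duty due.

2020-05-25 to 2020-11-20: 180 days at 1.75% → €153,000 × 1.75% × 180/366 = €1,316.8033
2020-11-21 to 2020-12-31: 41 days at 1.05% → €153,000 × 1.05% × 41/366 = €179.9631
Total = €1,496.7664

€1,496.77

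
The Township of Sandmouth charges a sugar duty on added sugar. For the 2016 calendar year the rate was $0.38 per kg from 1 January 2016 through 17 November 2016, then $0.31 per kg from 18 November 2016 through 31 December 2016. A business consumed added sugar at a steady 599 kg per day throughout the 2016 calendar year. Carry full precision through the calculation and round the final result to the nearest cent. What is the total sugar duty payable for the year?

$81,464.00

1 January – 17 November 2016: 322 days × 599 kg/day = 192,878 kg at $0.38/kg → $73,293.64
18 November – 31 December 2016: 44 days × 599 kg/day = 26,356 kg at $0.31/kg → $8,170.36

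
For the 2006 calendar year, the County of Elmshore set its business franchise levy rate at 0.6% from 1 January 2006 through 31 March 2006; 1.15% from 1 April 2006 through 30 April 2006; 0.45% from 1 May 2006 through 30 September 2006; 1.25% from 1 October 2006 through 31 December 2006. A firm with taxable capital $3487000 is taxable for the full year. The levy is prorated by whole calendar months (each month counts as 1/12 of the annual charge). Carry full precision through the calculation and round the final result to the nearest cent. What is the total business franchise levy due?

$26007.21

1 January – 31 March 2006: 3 months at 0.6% → $3487000 × 0.6% × 3/12 = $5230.5000
1 April – 30 April 2006: 1 month at 1.15% → $3487000 × 1.15% × 1/12 = $3341.7083
1 May – 30 September 2006: 5 months at 0.45% → $3487000 × 0.45% × 5/12 = $6538.1250
1 October – 31 December 2006: 3 months at 1.25% → $3487000 × 1.25% × 3/12 = $10896.8750
Total = $26007.2083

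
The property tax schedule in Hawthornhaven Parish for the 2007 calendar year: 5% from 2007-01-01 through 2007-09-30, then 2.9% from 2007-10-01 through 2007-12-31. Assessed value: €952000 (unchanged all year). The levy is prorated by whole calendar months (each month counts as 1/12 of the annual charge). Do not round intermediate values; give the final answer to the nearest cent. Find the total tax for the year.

2007-01-01 to 2007-09-30: 9 months at 5% → €952000 × 5% × 9/12 = €35700.0000
2007-10-01 to 2007-12-31: 3 months at 2.9% → €952000 × 2.9% × 3/12 = €6902.0000
Total = €42602.0000

€42602.00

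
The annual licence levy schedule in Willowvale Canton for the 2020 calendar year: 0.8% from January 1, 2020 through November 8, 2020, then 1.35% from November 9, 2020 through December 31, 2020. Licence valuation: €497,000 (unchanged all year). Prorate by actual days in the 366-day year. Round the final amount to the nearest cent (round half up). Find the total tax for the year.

€4,371.83

January 1 – November 8, 2020: 313 days at 0.8% → €497,000 × 0.8% × 313/366 = €3,400.2404
November 9 – December 31, 2020: 53 days at 1.35% → €497,000 × 1.35% × 53/366 = €971.5943
Total = €4,371.8347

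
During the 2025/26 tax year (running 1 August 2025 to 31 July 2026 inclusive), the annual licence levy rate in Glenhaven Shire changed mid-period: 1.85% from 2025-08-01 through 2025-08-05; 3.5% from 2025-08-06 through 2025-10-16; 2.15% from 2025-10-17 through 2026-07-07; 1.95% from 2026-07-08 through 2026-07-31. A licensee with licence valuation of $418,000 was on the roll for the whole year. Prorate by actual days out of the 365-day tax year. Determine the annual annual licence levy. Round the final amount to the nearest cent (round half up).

$10,027.99

2025-08-01 to 2025-08-05: 5 days at 1.85% → $418,000 × 1.85% × 5/365 = $105.9315
2025-08-06 to 2025-10-16: 72 days at 3.5% → $418,000 × 3.5% × 72/365 = $2,885.9178
2025-10-17 to 2026-07-07: 264 days at 2.15% → $418,000 × 2.15% × 264/365 = $6,500.1863
2026-07-08 to 2026-07-31: 24 days at 1.95% → $418,000 × 1.95% × 24/365 = $535.9562
Total = $10,027.9918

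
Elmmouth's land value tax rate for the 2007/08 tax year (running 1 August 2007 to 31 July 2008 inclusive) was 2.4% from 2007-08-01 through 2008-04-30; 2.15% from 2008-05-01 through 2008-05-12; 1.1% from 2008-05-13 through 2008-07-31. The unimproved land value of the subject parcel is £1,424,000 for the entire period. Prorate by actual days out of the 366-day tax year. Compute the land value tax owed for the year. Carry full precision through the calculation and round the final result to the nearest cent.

£30,012.94

2007-08-01 to 2008-04-30: 274 days at 2.4% → £1,424,000 × 2.4% × 274/366 = £25,585.3115
2008-05-01 to 2008-05-12: 12 days at 2.15% → £1,424,000 × 2.15% × 12/366 = £1,003.8033
2008-05-13 to 2008-07-31: 80 days at 1.1% → £1,424,000 × 1.1% × 80/366 = £3,423.8251
Total = £30,012.9399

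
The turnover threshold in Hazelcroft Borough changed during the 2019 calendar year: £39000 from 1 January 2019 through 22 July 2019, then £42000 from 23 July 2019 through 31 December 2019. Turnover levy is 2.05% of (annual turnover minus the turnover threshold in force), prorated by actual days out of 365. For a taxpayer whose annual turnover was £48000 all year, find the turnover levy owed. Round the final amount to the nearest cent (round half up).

£157.20

1 January – 22 July 2019: 203 days, exemption £39000 → (£48000 − £39000) × 2.05% × 203/365 = £102.6123
23 July – 31 December 2019: 162 days, exemption £42000 → (£48000 − £42000) × 2.05% × 162/365 = £54.5918
Total = £157.2041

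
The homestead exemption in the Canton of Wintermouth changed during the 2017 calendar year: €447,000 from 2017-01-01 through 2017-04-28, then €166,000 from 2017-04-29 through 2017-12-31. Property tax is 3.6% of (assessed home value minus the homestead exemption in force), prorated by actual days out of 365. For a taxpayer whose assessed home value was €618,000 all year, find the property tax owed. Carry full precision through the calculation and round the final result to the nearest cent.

2017-01-01 to 2017-04-28: 118 days, exemption €447,000 → (€618,000 − €447,000) × 3.6% × 118/365 = €1,990.1589
2017-04-29 to 2017-12-31: 247 days, exemption €166,000 → (€618,000 − €166,000) × 3.6% × 247/365 = €11,011.4630
Total = €13,001.6219

€13,001.62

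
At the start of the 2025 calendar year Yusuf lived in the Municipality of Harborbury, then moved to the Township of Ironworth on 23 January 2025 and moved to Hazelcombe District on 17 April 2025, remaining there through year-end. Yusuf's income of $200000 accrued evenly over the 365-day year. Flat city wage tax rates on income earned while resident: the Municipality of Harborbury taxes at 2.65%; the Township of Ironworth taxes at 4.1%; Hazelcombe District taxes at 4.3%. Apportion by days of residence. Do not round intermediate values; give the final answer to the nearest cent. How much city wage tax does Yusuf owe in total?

The Municipality of Harborbury, 1 January – 22 January 2025: 22 days → $200000 × 2.65% × 22/365 = $319.4521
The Township of Ironworth, 23 January – 16 April 2025: 84 days → $200000 × 4.1% × 84/365 = $1887.1233
Hazelcombe District, 17 April – 31 December 2025: 259 days → $200000 × 4.3% × 259/365 = $6102.4658
Total = $8309.0411

$8309.04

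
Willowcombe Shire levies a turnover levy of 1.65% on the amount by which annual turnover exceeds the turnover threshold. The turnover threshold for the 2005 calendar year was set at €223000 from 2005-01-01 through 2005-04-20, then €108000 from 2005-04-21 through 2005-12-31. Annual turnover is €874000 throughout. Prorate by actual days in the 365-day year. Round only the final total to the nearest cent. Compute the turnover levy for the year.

€12067.15

2005-01-01 to 2005-04-20: 110 days, exemption €223000 → (€874000 − €223000) × 1.65% × 110/365 = €3237.1644
2005-04-21 to 2005-12-31: 255 days, exemption €108000 → (€874000 − €108000) × 1.65% × 255/365 = €8829.9863
Total = €12067.1507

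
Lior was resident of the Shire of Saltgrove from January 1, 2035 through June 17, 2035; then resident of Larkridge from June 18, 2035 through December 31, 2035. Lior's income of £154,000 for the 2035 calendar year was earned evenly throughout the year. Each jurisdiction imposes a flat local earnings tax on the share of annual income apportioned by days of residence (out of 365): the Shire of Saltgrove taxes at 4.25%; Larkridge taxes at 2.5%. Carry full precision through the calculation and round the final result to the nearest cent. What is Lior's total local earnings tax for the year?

The Shire of Saltgrove, January 1 – June 17, 2035: 168 days → £154,000 × 4.25% × 168/365 = £3,012.4932
Larkridge, June 18 – December 31, 2035: 197 days → £154,000 × 2.5% × 197/365 = £2,077.9452
Total = £5,090.4384

£5,090.44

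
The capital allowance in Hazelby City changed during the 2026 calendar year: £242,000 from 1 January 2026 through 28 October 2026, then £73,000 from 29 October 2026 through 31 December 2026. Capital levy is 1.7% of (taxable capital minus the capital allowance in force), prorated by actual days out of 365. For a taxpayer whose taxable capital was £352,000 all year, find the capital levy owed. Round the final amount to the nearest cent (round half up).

1 January – 28 October 2026: 301 days, exemption £242,000 → (£352,000 − £242,000) × 1.7% × 301/365 = £1,542.1096
29 October – 31 December 2026: 64 days, exemption £73,000 → (£352,000 − £73,000) × 1.7% × 64/365 = £831.6493
Total = £2,373.7589

£2,373.76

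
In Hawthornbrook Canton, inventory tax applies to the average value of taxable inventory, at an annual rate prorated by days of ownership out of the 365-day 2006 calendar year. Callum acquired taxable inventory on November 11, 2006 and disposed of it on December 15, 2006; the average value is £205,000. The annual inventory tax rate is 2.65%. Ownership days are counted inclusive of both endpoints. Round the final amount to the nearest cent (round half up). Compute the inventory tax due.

Days held (November 11 – December 15, 2006): 35 out of 365
Tax = £205,000 × 2.65% × 35/365 = £520.9247

£520.92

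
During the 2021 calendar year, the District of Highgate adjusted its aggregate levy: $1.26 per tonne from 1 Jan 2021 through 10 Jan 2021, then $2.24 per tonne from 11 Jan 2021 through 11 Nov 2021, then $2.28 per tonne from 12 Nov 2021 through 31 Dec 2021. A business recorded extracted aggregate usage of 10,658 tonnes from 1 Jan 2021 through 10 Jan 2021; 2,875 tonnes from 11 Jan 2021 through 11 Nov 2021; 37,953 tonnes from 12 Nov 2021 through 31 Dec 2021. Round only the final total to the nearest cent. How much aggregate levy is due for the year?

$106,401.92

1 Jan – 10 Jan 2021: 10,658 tonnes at $1.26/tonne → $13,429.08
11 Jan – 11 Nov 2021: 2,875 tonnes at $2.24/tonne → $6,440.00
12 Nov – 31 Dec 2021: 37,953 tonnes at $2.28/tonne → $86,532.84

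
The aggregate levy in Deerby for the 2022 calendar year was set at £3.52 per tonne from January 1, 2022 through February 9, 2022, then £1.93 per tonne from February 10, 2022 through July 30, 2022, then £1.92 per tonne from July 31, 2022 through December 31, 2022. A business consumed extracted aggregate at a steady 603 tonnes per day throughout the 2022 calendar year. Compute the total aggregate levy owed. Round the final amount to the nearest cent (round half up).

£462,205.53

January 1 – February 9, 2022: 40 days × 603 tonnes/day = 24,120 tonnes at £3.52/tonne → £84,902.40
February 10 – July 30, 2022: 171 days × 603 tonnes/day = 103,113 tonnes at £1.93/tonne → £199,008.09
July 31 – December 31, 2022: 154 days × 603 tonnes/day = 92,862 tonnes at £1.92/tonne → £178,295.04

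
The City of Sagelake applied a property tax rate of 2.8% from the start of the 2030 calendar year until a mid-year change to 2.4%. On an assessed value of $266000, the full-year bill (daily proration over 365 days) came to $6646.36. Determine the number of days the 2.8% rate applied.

Let d = days at the first rate; then 365 − d days at the second rate.
$266000 × [2.8%·d + 2.4%·(365−d)] / 365 = $6646.36
Solving gives d = 90, so the new rate took effect on 1 Apr 2030.

90 days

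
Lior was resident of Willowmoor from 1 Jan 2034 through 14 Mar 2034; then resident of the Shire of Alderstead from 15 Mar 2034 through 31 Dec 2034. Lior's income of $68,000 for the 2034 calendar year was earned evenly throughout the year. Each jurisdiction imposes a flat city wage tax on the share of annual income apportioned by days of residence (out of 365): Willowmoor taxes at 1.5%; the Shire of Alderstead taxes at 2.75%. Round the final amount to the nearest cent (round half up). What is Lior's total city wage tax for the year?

$1,700.00

Willowmoor, 1 Jan – 14 Mar 2034: 73 days → $68,000 × 1.5% × 73/365 = $204.0000
The Shire of Alderstead, 15 Mar – 31 Dec 2034: 292 days → $68,000 × 2.75% × 292/365 = $1,496.0000
Total = $1,700.0000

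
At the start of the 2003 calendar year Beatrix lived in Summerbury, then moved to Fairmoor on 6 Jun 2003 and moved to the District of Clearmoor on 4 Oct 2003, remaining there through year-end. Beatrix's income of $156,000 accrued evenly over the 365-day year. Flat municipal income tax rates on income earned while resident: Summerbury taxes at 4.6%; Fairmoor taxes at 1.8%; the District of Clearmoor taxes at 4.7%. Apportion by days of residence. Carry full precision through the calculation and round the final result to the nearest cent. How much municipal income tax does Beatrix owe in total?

$5,777.98

Summerbury, 1 Jan – 5 Jun 2003: 156 days → $156,000 × 4.6% × 156/365 = $3,067.0027
Fairmoor, 6 Jun – 3 Oct 2003: 120 days → $156,000 × 1.8% × 120/365 = $923.1781
The District of Clearmoor, 4 Oct – 31 Dec 2003: 89 days → $156,000 × 4.7% × 89/365 = $1,787.8027
Total = $5,777.9836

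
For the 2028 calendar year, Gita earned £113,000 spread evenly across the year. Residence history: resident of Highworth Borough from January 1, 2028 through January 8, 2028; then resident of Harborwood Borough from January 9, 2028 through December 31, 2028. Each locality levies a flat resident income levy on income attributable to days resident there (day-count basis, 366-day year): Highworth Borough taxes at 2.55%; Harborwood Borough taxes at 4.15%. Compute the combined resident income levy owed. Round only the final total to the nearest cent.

£4,649.98

Highworth Borough, January 1 – January 8, 2028: 8 days → £113,000 × 2.55% × 8/366 = £62.9836
Harborwood Borough, January 9 – December 31, 2028: 358 days → £113,000 × 4.15% × 358/366 = £4,586.9973
Total = £4,649.9809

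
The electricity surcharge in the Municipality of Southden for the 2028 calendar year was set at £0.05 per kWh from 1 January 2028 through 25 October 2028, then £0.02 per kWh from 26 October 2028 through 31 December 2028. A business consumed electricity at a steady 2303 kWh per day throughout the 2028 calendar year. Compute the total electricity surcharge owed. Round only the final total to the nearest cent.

1 January – 25 October 2028: 299 days × 2303 kWh/day = 688,597 kWh at £0.05/kWh → £34,429.85
26 October – 31 December 2028: 67 days × 2303 kWh/day = 154,301 kWh at £0.02/kWh → £3,086.02

£37,515.87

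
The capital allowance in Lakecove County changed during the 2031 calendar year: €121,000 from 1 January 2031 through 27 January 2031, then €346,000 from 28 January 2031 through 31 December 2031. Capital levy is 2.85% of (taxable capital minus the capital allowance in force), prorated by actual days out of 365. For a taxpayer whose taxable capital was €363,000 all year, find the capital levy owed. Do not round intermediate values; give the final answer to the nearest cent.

€958.85

1 January – 27 January 2031: 27 days, exemption €121,000 → (€363,000 − €121,000) × 2.85% × 27/365 = €510.1890
28 January – 31 December 2031: 338 days, exemption €346,000 → (€363,000 − €346,000) × 2.85% × 338/365 = €448.6603
Total = €958.8493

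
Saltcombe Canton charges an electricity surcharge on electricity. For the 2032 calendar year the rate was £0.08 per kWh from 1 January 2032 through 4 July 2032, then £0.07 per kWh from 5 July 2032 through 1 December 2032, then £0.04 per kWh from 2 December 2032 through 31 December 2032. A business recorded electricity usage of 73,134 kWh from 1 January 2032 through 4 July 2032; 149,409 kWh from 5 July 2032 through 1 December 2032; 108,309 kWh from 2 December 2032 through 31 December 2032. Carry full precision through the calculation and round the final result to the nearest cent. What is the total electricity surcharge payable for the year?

£20,641.71

1 January – 4 July 2032: 73,134 kWh at £0.08/kWh → £5,850.72
5 July – 1 December 2032: 149,409 kWh at £0.07/kWh → £10,458.63
2 December – 31 December 2032: 108,309 kWh at £0.04/kWh → £4,332.36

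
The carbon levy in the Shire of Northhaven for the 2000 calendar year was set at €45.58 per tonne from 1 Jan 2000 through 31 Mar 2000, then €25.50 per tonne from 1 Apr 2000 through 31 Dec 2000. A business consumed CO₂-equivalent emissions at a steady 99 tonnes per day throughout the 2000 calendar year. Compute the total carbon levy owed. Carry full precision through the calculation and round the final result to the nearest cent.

1 Jan – 31 Mar 2000: 91 days × 99 tonnes/day = 9,009 tonnes at €45.58/tonne → €410630.22
1 Apr – 31 Dec 2000: 275 days × 99 tonnes/day = 27,225 tonnes at €25.50/tonne → €694237.50

€1104867.72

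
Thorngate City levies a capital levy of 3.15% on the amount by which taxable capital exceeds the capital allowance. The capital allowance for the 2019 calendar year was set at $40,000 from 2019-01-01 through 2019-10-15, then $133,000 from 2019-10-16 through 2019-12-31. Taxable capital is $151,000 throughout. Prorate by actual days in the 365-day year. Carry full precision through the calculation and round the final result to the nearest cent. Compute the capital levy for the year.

$2,878.50

2019-01-01 to 2019-10-15: 288 days, exemption $40,000 → ($151,000 − $40,000) × 3.15% × 288/365 = $2,758.8822
2019-10-16 to 2019-12-31: 77 days, exemption $133,000 → ($151,000 − $133,000) × 3.15% × 77/365 = $119.6137
Total = $2,878.4959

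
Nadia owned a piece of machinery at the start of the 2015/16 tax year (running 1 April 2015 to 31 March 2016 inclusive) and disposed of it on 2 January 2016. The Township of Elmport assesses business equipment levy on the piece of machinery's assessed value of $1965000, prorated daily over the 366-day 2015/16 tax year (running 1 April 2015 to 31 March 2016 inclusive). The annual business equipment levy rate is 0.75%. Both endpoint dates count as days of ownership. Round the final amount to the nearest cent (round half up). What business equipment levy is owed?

Days held (1 April 2015 – 2 January 2016): 277 out of 366
Tax = $1965000 × 0.75% × 277/366 = $11153.7910

$11153.79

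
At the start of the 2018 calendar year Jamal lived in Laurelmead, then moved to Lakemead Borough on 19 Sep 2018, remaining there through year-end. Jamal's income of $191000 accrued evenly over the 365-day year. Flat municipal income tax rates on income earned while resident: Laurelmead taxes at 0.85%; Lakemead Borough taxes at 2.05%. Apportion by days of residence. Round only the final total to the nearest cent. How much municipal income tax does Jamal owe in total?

$2276.56

Laurelmead, 1 Jan – 18 Sep 2018: 261 days → $191000 × 0.85% × 261/365 = $1160.9137
Lakemead Borough, 19 Sep – 31 Dec 2018: 104 days → $191000 × 2.05% × 104/365 = $1115.6493
Total = $2276.5630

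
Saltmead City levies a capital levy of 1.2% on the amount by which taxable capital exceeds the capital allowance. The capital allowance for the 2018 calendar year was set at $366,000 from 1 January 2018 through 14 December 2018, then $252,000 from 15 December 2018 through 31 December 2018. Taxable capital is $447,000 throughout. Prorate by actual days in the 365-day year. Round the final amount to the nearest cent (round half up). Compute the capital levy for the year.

1 January – 14 December 2018: 348 days, exemption $366,000 → ($447,000 − $366,000) × 1.2% × 348/365 = $926.7288
15 December – 31 December 2018: 17 days, exemption $252,000 → ($447,000 − $252,000) × 1.2% × 17/365 = $108.9863
Total = $1,035.7151

$1,035.72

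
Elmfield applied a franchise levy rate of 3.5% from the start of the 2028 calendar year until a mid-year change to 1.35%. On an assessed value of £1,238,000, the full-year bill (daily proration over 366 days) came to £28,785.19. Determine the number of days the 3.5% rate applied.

Let d = days at the first rate; then 366 − d days at the second rate.
£1,238,000 × [3.5%·d + 1.35%·(366−d)] / 366 = £28,785.19
Solving gives d = 166, so the new rate took effect on June 15, 2028.

166 days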